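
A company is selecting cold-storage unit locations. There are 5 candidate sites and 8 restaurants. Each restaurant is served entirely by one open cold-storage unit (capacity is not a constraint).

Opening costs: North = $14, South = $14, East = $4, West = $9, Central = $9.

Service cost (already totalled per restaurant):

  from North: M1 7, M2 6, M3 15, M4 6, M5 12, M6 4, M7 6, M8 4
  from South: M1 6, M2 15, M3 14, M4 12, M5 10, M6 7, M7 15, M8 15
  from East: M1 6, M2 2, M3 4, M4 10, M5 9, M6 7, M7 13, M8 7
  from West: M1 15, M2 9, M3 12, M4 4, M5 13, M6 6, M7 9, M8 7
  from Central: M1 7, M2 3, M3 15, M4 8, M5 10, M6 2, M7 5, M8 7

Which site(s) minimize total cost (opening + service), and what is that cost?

Open East and Central; minimum total cost 56.

For any fixed open set, each restaurant goes to its cheapest open site; total = fixed + service.
{East, Central}: M1→East 6, M2→East 2, M3→East 4, M4→Central 8, M5→East 9, M6→Central 2, M7→Central 5, M8→East 7. Service 43; fixed 13; total 56.
{North, East}: service 41 + fixed 18 = 59
{East, West}: M1→East 6, M2→East 2, M3→East 4, M4→West 4, M5→East 9, M6→West 6, M7→West 9, M8→East 7. Service 47; fixed 13; total 60.
{North, South, East, West, Central}: service 36 + fixed 50 = 86
No other subset beats 56.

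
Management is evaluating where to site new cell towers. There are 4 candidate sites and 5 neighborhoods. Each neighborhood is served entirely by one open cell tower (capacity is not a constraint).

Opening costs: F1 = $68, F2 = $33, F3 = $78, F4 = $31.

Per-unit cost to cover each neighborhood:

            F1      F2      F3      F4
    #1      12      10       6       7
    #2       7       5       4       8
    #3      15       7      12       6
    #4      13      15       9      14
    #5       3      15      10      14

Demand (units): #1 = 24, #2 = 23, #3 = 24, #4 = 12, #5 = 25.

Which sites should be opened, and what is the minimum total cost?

For any fixed open set, each neighborhood goes to its cheapest open site; total = fixed + service.
{F1, F3, F4}: #1→F3 6·24=144, #2→F3 4·23=92, #3→F4 6·24=144, #4→F3 9·12=108, #5→F1 3·25=75. Service 563; fixed 177; total 740.
{F1, F2, F3}: #1→F3 6·24=144, #2→F3 4·23=92, #3→F2 7·24=168, #4→F3 9·12=108, #5→F1 3·25=75. Service 587; fixed 179; total 766.
{F1, F2, F3, F4}: service 563 + fixed 210 = 773
{F4}: service 1014 + fixed 31 = 1045
No other subset beats 740.

Open F1, F3 and F4; minimum total cost 740.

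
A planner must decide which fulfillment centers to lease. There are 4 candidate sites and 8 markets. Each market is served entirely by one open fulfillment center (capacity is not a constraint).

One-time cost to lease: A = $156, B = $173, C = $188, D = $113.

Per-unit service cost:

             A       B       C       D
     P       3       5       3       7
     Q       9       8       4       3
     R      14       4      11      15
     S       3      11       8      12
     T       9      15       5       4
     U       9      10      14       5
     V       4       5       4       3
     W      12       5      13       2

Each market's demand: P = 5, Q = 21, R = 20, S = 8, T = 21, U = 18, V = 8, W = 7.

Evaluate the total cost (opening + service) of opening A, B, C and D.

Each market is assigned to its cheapest site among the open ones.
{A, B, C, D}: P→A 3·5=15, Q→D 3·21=63, R→B 4·20=80, S→A 3·8=24, T→D 4·21=84, U→D 5·18=90, V→D 3·8=24, W→D 2·7=14. Service 394; fixed 630; total 1024.

Total cost: 1024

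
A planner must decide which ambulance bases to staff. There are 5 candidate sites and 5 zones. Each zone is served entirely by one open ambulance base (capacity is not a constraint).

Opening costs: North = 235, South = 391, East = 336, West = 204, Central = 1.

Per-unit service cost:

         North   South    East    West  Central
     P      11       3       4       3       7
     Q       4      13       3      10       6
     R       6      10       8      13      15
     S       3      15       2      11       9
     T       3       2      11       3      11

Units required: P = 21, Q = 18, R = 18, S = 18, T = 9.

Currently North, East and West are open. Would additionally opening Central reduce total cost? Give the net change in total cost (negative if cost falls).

No — net change +1 (cost rises by 1).

Current service cost with {North, East, West}: 288.
Adding Central: each zone re-picks its cheapest; new service cost 288, saving 0.
Extra fixed cost: 1. Net change = 1 − 0 = 1.
(Totals: 1063 → 1064.)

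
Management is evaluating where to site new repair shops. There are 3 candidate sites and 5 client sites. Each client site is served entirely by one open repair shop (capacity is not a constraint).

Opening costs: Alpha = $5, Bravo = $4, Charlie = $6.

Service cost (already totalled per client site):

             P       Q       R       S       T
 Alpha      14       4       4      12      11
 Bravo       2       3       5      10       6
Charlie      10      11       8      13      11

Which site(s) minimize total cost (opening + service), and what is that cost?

For any fixed open set, each client site goes to its cheapest open site; total = fixed + service.
{Bravo}: P→Bravo 2, Q→Bravo 3, R→Bravo 5, S→Bravo 10, T→Bravo 6. Service 26; fixed 4; total 30.
{Alpha, Bravo}: service 25 + fixed 9 = 34
{Bravo, Charlie}: service 26 + fixed 10 = 36
{Alpha, Bravo, Charlie}: P→Bravo 2, Q→Bravo 3, R→Alpha 4, S→Bravo 10, T→Bravo 6. Service 25; fixed 15; total 40.
No other subset beats 30.

Open Bravo only; minimum total cost 30.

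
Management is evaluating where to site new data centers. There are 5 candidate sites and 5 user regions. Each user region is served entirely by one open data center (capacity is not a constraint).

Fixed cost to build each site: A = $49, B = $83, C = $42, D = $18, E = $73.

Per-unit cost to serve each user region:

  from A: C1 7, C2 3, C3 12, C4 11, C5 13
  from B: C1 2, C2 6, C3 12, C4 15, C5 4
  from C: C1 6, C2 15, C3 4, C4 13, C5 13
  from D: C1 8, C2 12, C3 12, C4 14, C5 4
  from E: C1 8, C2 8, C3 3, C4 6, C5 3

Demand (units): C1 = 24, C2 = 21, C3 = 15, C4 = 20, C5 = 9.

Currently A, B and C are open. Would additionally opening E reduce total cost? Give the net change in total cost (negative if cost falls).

Current service cost with {A, B, C}: 427.
Adding E: each user region re-picks its cheapest; new service cost 303, saving 124.
Extra fixed cost: 73. Net change = 73 − 124 = -51.
(Totals: 601 → 550.)

Yes — net change −51 (cost falls by 51).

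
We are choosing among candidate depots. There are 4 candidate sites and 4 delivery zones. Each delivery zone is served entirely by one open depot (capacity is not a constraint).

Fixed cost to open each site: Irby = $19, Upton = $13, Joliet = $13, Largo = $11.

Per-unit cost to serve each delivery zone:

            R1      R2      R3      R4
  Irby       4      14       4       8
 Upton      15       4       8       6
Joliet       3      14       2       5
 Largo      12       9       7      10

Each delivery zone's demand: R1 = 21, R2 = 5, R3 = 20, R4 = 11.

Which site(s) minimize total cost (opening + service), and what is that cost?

Open Upton and Joliet; minimum total cost 204.

For any fixed open set, each delivery zone goes to its cheapest open site; total = fixed + service.
{Upton, Joliet}: R1→Joliet 3·21=63, R2→Upton 4·5=20, R3→Joliet 2·20=40, R4→Joliet 5·11=55. Service 178; fixed 26; total 204.
{Upton, Joliet, Largo}: service 178 + fixed 37 = 215
{Irby, Upton, Joliet}: service 178 + fixed 45 = 223
{Irby, Upton, Joliet, Largo}: service 178 + fixed 56 = 234
No other subset beats 204.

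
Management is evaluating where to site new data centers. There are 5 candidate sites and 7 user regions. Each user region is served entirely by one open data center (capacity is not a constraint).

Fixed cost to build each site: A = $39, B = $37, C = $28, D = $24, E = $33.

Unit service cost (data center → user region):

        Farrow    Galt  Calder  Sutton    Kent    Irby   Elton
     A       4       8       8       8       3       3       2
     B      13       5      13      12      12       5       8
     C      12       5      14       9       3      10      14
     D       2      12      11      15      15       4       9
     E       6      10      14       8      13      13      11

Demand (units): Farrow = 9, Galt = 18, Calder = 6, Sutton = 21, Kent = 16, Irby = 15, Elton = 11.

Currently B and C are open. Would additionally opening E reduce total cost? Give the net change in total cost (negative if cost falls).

Current service cost with {B, C}: 676.
Adding E: each user region re-picks its cheapest; new service cost 601, saving 75.
Extra fixed cost: 33. Net change = 33 − 75 = -42.
(Totals: 741 → 699.)

Yes — net change −42 (cost falls by 42).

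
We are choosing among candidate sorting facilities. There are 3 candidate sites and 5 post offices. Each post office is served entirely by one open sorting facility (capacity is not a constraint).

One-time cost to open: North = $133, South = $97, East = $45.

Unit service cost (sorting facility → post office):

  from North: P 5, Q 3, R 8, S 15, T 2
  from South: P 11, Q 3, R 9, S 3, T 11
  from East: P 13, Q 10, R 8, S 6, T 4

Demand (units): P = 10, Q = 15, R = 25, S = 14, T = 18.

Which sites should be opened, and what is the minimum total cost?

Open North and East; minimum total cost 593.

For any fixed open set, each post office goes to its cheapest open site; total = fixed + service.
{North, East}: P→North 5·10=50, Q→North 3·15=45, R→North 8·25=200, S→East 6·14=84, T→North 2·18=36. Service 415; fixed 178; total 593.
{North, South}: service 373 + fixed 230 = 603
{South, East}: P→South 11·10=110, Q→South 3·15=45, R→East 8·25=200, S→South 3·14=42, T→East 4·18=72. Service 469; fixed 142; total 611.
{North, South, East}: P→North 5·10=50, Q→North 3·15=45, R→North 8·25=200, S→South 3·14=42, T→North 2·18=36. Service 373; fixed 275; total 648.
No other subset beats 593.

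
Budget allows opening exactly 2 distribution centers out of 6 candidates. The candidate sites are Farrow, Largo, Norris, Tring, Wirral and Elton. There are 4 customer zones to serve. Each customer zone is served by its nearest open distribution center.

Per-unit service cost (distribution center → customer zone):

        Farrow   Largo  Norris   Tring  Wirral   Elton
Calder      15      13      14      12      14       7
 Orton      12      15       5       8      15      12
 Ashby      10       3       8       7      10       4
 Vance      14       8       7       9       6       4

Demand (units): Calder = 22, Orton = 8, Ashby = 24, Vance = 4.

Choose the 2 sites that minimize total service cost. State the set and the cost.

With exactly 2 open, each customer zone uses its cheapest among the chosen.
{Norris, Elton}: Calder→Elton 7·22=154, Orton→Norris 5·8=40, Ashby→Elton 4·24=96, Vance→Elton 4·4=16. Service cost 306.
{Tring, Elton}: service cost 330
{Largo, Elton}: service cost 338
Among all 15 size-2 choices, {Norris, Elton} is lowest.

Choose Norris and Elton; total service cost 306.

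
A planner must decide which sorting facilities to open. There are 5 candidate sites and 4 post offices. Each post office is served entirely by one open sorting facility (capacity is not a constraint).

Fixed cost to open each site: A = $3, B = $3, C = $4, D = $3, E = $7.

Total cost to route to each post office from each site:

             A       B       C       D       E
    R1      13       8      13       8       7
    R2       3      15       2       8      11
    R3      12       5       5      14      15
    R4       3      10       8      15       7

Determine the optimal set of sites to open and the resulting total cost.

Open A and B; minimum total cost 25.

For any fixed open set, each post office goes to its cheapest open site; total = fixed + service.
{A, B}: R1→B 8, R2→A 3, R3→B 5, R4→A 3. Service 19; fixed 6; total 25.
{A, B, C}: service 18 + fixed 10 = 28
{A, B, D}: service 19 + fixed 9 = 28
{A, B, C, D, E}: service 17 + fixed 20 = 37
No other subset beats 25.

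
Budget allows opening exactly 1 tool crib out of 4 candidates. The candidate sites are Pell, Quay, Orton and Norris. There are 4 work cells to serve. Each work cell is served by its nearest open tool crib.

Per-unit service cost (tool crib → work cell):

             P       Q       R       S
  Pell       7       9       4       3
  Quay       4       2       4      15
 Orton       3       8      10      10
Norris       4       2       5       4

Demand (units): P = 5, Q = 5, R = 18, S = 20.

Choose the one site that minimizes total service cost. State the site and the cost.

With exactly 1 open, each work cell uses its cheapest among the chosen.
{Norris}: P→Norris 4·5=20, Q→Norris 2·5=10, R→Norris 5·18=90, S→Norris 4·20=80. Service cost 200.
{Pell}: service cost 212
{Quay}: service cost 402
Among all 4 size-1 choices, {Norris} is lowest.

Choose Norris only; total service cost 200.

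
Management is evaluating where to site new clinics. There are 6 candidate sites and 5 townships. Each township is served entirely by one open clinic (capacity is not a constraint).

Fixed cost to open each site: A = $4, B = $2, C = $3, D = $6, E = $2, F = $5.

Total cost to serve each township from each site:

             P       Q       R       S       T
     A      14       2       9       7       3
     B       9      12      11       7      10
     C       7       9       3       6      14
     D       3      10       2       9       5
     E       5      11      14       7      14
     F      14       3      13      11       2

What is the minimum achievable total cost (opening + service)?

Minimum total cost: 27

For any fixed open set, each township goes to its cheapest open site; total = fixed + service.
{A, D}: P→D 3, Q→A 2, R→D 2, S→A 7, T→A 3. Service 17; fixed 10; total 27.
{A, C}: service 21 + fixed 7 = 28
{A, C, E}: P→E 5, Q→A 2, R→C 3, S→C 6, T→A 3. Service 19; fixed 9; total 28.
{A, B, C, D, E, F}: P→D 3, Q→A 2, R→D 2, S→C 6, T→F 2. Service 15; fixed 22; total 37.
No other subset beats 27.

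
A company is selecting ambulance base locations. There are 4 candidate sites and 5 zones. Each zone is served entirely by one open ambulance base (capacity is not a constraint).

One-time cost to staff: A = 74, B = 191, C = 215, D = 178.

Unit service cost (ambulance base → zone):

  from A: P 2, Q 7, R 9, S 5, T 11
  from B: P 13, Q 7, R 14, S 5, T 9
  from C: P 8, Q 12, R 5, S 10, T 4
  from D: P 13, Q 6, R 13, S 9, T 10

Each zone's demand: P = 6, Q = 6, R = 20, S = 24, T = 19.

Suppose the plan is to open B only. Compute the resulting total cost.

Total cost: 882

Each zone is assigned to its cheapest site among the open ones.
{B}: P→B 13·6=78, Q→B 7·6=42, R→B 14·20=280, S→B 5·24=120, T→B 9·19=171. Service 691; fixed 191; total 882.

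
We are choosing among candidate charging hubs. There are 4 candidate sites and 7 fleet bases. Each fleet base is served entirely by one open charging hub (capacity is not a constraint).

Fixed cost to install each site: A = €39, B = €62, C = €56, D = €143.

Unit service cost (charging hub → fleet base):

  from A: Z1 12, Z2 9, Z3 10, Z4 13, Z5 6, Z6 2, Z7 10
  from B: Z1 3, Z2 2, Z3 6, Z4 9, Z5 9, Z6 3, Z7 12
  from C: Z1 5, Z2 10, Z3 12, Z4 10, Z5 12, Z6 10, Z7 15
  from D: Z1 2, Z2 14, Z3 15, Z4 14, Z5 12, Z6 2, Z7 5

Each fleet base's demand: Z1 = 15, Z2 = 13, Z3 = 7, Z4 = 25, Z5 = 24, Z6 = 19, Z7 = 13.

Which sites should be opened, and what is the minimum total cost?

Open A and B; minimum total cost 751.

For any fixed open set, each fleet base goes to its cheapest open site; total = fixed + service.
{A, B}: Z1→B 3·15=45, Z2→B 2·13=26, Z3→B 6·7=42, Z4→B 9·25=225, Z5→A 6·24=144, Z6→A 2·19=38, Z7→A 10·13=130. Service 650; fixed 101; total 751.
{A, B, C}: service 650 + fixed 157 = 807
{A, B, D}: service 570 + fixed 244 = 814
{A, B, C, D}: Z1→D 2·15=30, Z2→B 2·13=26, Z3→B 6·7=42, Z4→B 9·25=225, Z5→A 6·24=144, Z6→A 2·19=38, Z7→D 5·13=65. Service 570; fixed 300; total 870.
No other subset beats 751.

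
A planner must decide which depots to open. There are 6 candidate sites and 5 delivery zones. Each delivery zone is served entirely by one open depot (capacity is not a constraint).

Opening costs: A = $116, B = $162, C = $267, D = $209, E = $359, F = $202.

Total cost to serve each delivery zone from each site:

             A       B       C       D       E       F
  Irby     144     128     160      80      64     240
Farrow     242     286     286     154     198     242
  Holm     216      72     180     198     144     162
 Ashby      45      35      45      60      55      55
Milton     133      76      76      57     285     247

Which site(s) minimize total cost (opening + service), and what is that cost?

For any fixed open set, each delivery zone goes to its cheapest open site; total = fixed + service.
{D}: Irby→D 80, Farrow→D 154, Holm→D 198, Ashby→D 60, Milton→D 57. Service 549; fixed 209; total 758.
{B}: Irby→B 128, Farrow→B 286, Holm→B 72, Ashby→B 35, Milton→B 76. Service 597; fixed 162; total 759.
{B, D}: service 398 + fixed 371 = 769
{A, B, C, D, E, F}: service 382 + fixed 1315 = 1697
No other subset beats 758.

Open D only; minimum total cost 758.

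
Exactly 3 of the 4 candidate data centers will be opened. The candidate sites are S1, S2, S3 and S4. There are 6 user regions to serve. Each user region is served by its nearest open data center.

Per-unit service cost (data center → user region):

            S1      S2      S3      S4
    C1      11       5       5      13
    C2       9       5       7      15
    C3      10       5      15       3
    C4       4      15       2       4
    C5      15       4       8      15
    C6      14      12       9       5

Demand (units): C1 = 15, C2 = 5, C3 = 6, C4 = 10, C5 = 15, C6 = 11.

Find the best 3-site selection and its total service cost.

With exactly 3 open, each user region uses its cheapest among the chosen.
{S2, S3, S4}: C1→S2 5·15=75, C2→S2 5·5=25, C3→S4 3·6=18, C4→S3 2·10=20, C5→S2 4·15=60, C6→S4 5·11=55. Service cost 253.
{S1, S2, S4}: service cost 273
{S1, S2, S3}: service cost 309
Among all 4 size-3 choices, {S2, S3, S4} is lowest.

Choose S2, S3 and S4; total service cost 253.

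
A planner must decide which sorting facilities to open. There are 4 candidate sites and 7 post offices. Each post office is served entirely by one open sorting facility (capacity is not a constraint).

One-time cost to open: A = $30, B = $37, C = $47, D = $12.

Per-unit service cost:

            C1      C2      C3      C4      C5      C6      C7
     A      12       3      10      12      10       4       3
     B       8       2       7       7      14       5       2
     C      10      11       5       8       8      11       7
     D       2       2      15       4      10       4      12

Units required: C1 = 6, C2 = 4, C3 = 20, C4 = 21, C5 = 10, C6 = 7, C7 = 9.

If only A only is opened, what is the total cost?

Each post office is assigned to its cheapest site among the open ones.
{A}: C1→A 12·6=72, C2→A 3·4=12, C3→A 10·20=200, C4→A 12·21=252, C5→A 10·10=100, C6→A 4·7=28, C7→A 3·9=27. Service 691; fixed 30; total 721.

Total cost: 721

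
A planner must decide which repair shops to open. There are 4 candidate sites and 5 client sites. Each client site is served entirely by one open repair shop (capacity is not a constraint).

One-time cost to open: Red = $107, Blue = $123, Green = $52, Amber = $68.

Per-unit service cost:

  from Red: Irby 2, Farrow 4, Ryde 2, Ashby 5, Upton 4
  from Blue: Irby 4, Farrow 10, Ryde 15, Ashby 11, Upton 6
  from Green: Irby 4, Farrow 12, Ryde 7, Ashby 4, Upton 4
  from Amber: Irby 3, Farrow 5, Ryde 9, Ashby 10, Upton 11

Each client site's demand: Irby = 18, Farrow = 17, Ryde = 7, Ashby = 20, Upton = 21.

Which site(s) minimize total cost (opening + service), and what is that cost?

For any fixed open set, each client site goes to its cheapest open site; total = fixed + service.
{Red}: Irby→Red 2·18=36, Farrow→Red 4·17=68, Ryde→Red 2·7=14, Ashby→Red 5·20=100, Upton→Red 4·21=84. Service 302; fixed 107; total 409.
{Red, Green}: service 282 + fixed 159 = 441
{Green, Amber}: service 352 + fixed 120 = 472
{Red, Blue, Green, Amber}: service 282 + fixed 350 = 632
No other subset beats 409.

Open Red only; minimum total cost 409.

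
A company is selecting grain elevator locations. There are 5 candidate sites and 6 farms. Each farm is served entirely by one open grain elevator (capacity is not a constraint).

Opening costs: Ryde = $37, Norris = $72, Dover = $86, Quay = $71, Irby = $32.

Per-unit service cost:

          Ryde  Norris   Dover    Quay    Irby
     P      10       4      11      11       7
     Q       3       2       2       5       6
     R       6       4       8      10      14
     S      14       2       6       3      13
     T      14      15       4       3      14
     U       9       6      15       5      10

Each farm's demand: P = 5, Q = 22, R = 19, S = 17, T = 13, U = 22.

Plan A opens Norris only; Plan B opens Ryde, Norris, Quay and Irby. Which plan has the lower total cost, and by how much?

Plan A: {Norris}: P→Norris 4·5=20, Q→Norris 2·22=44, R→Norris 4·19=76, S→Norris 2·17=34, T→Norris 15·13=195, U→Norris 6·22=132. Service 501; fixed 72; total 573.
Plan B: {Ryde, Norris, Quay, Irby}: P→Norris 4·5=20, Q→Norris 2·22=44, R→Norris 4·19=76, S→Norris 2·17=34, T→Quay 3·13=39, U→Quay 5·22=110. Service 323; fixed 212; total 535.
Difference: |573 − 535| = 38.

Plan B is cheaper by 38.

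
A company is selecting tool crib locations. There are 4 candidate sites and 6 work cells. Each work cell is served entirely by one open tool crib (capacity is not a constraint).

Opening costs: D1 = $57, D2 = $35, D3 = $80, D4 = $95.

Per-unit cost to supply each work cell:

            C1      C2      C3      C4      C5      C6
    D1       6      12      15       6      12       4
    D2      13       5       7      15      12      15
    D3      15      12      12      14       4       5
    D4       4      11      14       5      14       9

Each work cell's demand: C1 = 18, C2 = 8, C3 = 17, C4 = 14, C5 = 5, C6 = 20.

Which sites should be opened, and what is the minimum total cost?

Open D1 and D2; minimum total cost 583.

For any fixed open set, each work cell goes to its cheapest open site; total = fixed + service.
{D1, D2}: C1→D1 6·18=108, C2→D2 5·8=40, C3→D2 7·17=119, C4→D1 6·14=84, C5→D1 12·5=60, C6→D1 4·20=80. Service 491; fixed 92; total 583.
{D1, D2, D3}: C1→D1 6·18=108, C2→D2 5·8=40, C3→D2 7·17=119, C4→D1 6·14=84, C5→D3 4·5=20, C6→D1 4·20=80. Service 451; fixed 172; total 623.
{D1, D2, D4}: service 441 + fixed 187 = 628
{D1, D2, D3, D4}: service 401 + fixed 267 = 668
(All 15 nonempty subsets were checked; D1 and D2 is lowest.)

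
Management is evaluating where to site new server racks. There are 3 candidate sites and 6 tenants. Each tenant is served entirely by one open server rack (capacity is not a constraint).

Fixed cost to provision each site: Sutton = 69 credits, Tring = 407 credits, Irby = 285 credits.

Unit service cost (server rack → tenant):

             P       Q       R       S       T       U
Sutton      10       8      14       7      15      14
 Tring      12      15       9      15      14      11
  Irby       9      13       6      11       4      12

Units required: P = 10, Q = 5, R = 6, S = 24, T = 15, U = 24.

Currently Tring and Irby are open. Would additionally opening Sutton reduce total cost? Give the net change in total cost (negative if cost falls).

Current service cost with {Tring, Irby}: 779.
Adding Sutton: each tenant re-picks its cheapest; new service cost 658, saving 121.
Extra fixed cost: 69. Net change = 69 − 121 = -52.
(Totals: 1471 → 1419.)

Yes — net change −52 (cost falls by 52).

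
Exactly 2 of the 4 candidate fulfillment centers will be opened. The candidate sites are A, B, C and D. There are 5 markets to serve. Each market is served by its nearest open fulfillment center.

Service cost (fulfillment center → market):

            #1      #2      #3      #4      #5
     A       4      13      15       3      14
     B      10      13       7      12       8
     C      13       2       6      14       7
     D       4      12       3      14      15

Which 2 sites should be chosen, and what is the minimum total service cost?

With exactly 2 open, each market uses its cheapest among the chosen.
{A, C}: #1→A 4, #2→C 2, #3→C 6, #4→A 3, #5→C 7. Service cost 22.
{C, D}: service cost 30
{A, B}: service cost 35
Among all 6 size-2 choices, {A, C} is lowest.

Choose A and C; total service cost 22.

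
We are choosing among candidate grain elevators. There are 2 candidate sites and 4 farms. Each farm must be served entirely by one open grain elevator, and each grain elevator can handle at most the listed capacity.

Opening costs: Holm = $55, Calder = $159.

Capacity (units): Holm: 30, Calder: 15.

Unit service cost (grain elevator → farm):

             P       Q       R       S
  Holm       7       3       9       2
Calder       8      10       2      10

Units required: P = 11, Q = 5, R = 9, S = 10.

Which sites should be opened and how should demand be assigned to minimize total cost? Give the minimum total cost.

Minimum total cost: 344

Open {Holm, Calder}: P→Holm 7·11=77, Q→Holm 3·5=15, R→Calder 2·9=18, S→Holm 2·10=20.
Loads: Holm carries 26/30, Calder carries 9/15. Service 130; fixed 214; total 344.
Next best feasible plan costs 379.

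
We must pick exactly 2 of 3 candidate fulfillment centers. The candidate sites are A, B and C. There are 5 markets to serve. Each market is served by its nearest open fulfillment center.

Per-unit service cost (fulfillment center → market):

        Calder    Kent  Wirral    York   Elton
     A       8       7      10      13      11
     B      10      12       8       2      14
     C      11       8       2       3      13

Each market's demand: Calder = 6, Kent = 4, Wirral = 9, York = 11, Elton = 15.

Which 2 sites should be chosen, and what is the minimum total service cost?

Choose A and C; total service cost 292.

With exactly 2 open, each market uses its cheapest among the chosen.
{A, C}: Calder→A 8·6=48, Kent→A 7·4=28, Wirral→C 2·9=18, York→C 3·11=33, Elton→A 11·15=165. Service cost 292.
{B, C}: service cost 327
{A, B}: service cost 335
Among all 3 size-2 choices, {A, C} is lowest.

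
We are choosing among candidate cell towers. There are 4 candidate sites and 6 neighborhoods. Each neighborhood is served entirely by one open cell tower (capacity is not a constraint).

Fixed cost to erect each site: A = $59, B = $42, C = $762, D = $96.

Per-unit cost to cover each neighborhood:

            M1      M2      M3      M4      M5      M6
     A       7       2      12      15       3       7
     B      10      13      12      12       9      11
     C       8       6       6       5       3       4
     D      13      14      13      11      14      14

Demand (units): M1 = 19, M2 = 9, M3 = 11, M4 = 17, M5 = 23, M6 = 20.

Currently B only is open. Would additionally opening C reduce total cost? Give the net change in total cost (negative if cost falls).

Current service cost with {B}: 1070.
Adding C: each neighborhood re-picks its cheapest; new service cost 506, saving 564.
Extra fixed cost: 762. Net change = 762 − 564 = 198.
(Totals: 1112 → 1310.)

No — net change +198 (cost rises by 198).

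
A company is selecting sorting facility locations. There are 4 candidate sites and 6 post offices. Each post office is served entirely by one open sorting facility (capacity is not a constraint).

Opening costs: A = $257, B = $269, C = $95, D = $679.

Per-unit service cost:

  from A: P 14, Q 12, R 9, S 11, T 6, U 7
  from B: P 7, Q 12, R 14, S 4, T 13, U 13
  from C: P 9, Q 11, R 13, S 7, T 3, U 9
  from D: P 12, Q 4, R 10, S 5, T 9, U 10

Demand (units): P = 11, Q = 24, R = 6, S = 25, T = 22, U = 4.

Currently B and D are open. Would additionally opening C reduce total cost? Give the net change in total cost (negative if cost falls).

Yes — net change −41 (cost falls by 41).

Current service cost with {B, D}: 571.
Adding C: each post office re-picks its cheapest; new service cost 435, saving 136.
Extra fixed cost: 95. Net change = 95 − 136 = -41.
(Totals: 1519 → 1478.)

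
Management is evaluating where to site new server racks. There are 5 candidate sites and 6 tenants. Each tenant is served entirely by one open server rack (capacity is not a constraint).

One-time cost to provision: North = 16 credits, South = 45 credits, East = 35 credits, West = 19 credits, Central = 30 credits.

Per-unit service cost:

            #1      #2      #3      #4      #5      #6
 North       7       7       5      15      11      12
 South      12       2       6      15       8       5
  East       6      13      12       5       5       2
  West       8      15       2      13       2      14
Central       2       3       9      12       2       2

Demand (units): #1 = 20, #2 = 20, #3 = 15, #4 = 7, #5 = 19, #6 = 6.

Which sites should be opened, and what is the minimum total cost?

Open East, West and Central; minimum total cost 299.

For any fixed open set, each tenant goes to its cheapest open site; total = fixed + service.
{East, West, Central}: #1→Central 2·20=40, #2→Central 3·20=60, #3→West 2·15=30, #4→East 5·7=35, #5→West 2·19=38, #6→East 2·6=12. Service 215; fixed 84; total 299.
{West, Central}: #1→Central 2·20=40, #2→Central 3·20=60, #3→West 2·15=30, #4→Central 12·7=84, #5→West 2·19=38, #6→Central 2·6=12. Service 264; fixed 49; total 313.
{North, East, West, Central}: service 215 + fixed 100 = 315
{North, South, East, West, Central}: service 195 + fixed 145 = 340
No other subset beats 299.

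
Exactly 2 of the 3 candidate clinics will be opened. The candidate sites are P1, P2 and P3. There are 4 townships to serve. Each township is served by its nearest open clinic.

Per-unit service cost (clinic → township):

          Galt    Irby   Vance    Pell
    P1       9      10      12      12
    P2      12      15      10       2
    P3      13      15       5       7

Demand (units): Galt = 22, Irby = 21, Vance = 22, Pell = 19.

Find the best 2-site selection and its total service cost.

Choose P1 and P3; total service cost 651.

With exactly 2 open, each township uses its cheapest among the chosen.
{P1, P3}: Galt→P1 9·22=198, Irby→P1 10·21=210, Vance→P3 5·22=110, Pell→P3 7·19=133. Service cost 651.
{P1, P2}: service cost 666
{P2, P3}: service cost 727
Among all 3 size-2 choices, {P1, P3} is lowest.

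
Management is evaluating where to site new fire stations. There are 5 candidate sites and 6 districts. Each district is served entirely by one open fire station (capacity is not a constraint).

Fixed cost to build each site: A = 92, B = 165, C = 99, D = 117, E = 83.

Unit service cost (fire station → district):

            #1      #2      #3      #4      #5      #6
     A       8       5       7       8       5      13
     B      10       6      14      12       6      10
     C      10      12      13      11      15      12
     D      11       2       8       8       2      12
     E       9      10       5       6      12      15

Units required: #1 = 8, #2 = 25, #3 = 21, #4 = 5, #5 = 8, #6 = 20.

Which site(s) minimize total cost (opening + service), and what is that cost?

For any fixed open set, each district goes to its cheapest open site; total = fixed + service.
{D, E}: #1→E 9·8=72, #2→D 2·25=50, #3→E 5·21=105, #4→E 6·5=30, #5→D 2·8=16, #6→D 12·20=240. Service 513; fixed 200; total 713.
{D}: service 602 + fixed 117 = 719
{A, D}: #1→A 8·8=64, #2→D 2·25=50, #3→A 7·21=147, #4→A 8·5=40, #5→D 2·8=16, #6→D 12·20=240. Service 557; fixed 209; total 766.
{A, B, C, D, E}: #1→A 8·8=64, #2→D 2·25=50, #3→E 5·21=105, #4→E 6·5=30, #5→D 2·8=16, #6→B 10·20=200. Service 465; fixed 556; total 1021.
No other subset beats 713.

Open D and E; minimum total cost 713.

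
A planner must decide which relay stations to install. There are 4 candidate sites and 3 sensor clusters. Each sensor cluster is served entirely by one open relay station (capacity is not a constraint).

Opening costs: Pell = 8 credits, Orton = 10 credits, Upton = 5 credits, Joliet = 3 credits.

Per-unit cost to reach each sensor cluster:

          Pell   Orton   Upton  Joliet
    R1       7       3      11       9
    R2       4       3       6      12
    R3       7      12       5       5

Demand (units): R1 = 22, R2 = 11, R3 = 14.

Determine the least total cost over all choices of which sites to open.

For any fixed open set, each sensor cluster goes to its cheapest open site; total = fixed + service.
{Orton, Joliet}: R1→Orton 3·22=66, R2→Orton 3·11=33, R3→Joliet 5·14=70. Service 169; fixed 13; total 182.
{Orton, Upton}: service 169 + fixed 15 = 184
{Orton, Upton, Joliet}: R1→Orton 3·22=66, R2→Orton 3·11=33, R3→Upton 5·14=70. Service 169; fixed 18; total 187.
{Pell, Orton, Upton, Joliet}: R1→Orton 3·22=66, R2→Orton 3·11=33, R3→Upton 5·14=70. Service 169; fixed 26; total 195.
No other subset beats 182.

Minimum total cost: 182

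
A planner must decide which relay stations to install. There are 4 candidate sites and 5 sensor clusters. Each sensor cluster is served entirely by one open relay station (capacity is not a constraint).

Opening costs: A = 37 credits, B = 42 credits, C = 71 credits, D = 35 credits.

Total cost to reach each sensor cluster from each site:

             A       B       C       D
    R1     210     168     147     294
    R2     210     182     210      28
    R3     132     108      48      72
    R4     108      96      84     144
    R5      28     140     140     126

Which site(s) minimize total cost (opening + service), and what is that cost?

For any fixed open set, each sensor cluster goes to its cheapest open site; total = fixed + service.
{A, C, D}: R1→C 147, R2→D 28, R3→C 48, R4→C 84, R5→A 28. Service 335; fixed 143; total 478.
{A, B, D}: R1→B 168, R2→D 28, R3→D 72, R4→B 96, R5→A 28. Service 392; fixed 114; total 506.
{A, D}: R1→A 210, R2→D 28, R3→D 72, R4→A 108, R5→A 28. Service 446; fixed 72; total 518.
{A, B, C, D}: service 335 + fixed 185 = 520
No other subset beats 478.

Open A, C and D; minimum total cost 478.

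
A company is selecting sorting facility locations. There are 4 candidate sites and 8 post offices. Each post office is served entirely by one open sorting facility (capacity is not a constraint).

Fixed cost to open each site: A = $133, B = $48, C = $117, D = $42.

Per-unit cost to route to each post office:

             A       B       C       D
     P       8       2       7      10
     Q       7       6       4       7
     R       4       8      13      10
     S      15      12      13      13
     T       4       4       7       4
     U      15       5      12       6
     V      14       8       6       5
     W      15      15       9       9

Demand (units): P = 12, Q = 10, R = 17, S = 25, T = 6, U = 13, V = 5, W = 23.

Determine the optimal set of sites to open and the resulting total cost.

Open B and D; minimum total cost 931.

For any fixed open set, each post office goes to its cheapest open site; total = fixed + service.
{B, D}: P→B 2·12=24, Q→B 6·10=60, R→B 8·17=136, S→B 12·25=300, T→B 4·6=24, U→B 5·13=65, V→D 5·5=25, W→D 9·23=207. Service 841; fixed 90; total 931.
{B, C}: service 826 + fixed 165 = 991
{A, B, D}: service 773 + fixed 223 = 996
{A, B, C, D}: service 753 + fixed 340 = 1093
No other subset beats 931.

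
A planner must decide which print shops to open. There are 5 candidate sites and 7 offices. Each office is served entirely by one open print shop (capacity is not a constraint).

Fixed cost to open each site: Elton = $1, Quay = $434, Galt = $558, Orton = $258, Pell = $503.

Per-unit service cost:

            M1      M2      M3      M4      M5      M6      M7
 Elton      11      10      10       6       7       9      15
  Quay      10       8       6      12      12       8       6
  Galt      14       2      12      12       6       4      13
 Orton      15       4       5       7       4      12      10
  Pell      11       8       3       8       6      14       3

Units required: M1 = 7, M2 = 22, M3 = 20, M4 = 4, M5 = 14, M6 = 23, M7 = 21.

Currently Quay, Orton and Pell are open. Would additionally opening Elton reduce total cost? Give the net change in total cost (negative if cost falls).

Current service cost with {Quay, Orton, Pell}: 549.
Adding Elton: each office re-picks its cheapest; new service cost 545, saving 4.
Extra fixed cost: 1. Net change = 1 − 4 = -3.
(Totals: 1744 → 1741.)

Yes — net change −3 (cost falls by 3).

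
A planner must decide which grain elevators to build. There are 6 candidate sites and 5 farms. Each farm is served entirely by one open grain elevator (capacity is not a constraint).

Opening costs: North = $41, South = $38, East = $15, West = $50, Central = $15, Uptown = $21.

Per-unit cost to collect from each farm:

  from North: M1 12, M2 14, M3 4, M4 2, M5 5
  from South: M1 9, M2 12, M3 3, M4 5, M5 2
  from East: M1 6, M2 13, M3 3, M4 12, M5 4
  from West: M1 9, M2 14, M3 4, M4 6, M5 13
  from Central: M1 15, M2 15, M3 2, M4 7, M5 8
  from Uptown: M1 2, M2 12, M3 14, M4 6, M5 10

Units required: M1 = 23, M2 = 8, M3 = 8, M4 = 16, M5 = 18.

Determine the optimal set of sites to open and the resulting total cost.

Open North, South and Uptown; minimum total cost 334.

For any fixed open set, each farm goes to its cheapest open site; total = fixed + service.
{North, South, Uptown}: M1→Uptown 2·23=46, M2→South 12·8=96, M3→South 3·8=24, M4→North 2·16=32, M5→South 2·18=36. Service 234; fixed 100; total 334.
{North, South, Central, Uptown}: service 226 + fixed 115 = 341
{South, Uptown}: M1→Uptown 2·23=46, M2→South 12·8=96, M3→South 3·8=24, M4→South 5·16=80, M5→South 2·18=36. Service 282; fixed 59; total 341.
{North, South, East, West, Central, Uptown}: service 226 + fixed 180 = 406
No other subset beats 334.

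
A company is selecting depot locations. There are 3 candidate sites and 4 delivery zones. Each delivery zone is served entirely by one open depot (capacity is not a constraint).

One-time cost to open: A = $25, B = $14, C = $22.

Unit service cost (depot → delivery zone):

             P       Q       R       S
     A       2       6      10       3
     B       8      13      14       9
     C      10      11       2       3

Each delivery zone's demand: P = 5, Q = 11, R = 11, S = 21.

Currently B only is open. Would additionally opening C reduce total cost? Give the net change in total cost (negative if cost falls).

Yes — net change −258 (cost falls by 258).

Current service cost with {B}: 526.
Adding C: each delivery zone re-picks its cheapest; new service cost 246, saving 280.
Extra fixed cost: 22. Net change = 22 − 280 = -258.
(Totals: 540 → 282.)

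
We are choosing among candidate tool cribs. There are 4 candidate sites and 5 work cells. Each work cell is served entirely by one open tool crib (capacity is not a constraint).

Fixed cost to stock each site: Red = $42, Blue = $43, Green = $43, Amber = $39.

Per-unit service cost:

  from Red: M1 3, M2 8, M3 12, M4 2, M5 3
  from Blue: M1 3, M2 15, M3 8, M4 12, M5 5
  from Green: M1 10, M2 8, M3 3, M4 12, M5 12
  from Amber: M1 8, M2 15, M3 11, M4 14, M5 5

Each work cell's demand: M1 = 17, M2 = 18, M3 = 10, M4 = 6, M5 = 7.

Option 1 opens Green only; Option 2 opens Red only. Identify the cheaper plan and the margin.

Option 2 is cheaper by 153.

Option 1: {Green}: M1→Green 10·17=170, M2→Green 8·18=144, M3→Green 3·10=30, M4→Green 12·6=72, M5→Green 12·7=84. Service 500; fixed 43; total 543.
Option 2: {Red}: M1→Red 3·17=51, M2→Red 8·18=144, M3→Red 12·10=120, M4→Red 2·6=12, M5→Red 3·7=21. Service 348; fixed 42; total 390.
Difference: |543 − 390| = 153.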